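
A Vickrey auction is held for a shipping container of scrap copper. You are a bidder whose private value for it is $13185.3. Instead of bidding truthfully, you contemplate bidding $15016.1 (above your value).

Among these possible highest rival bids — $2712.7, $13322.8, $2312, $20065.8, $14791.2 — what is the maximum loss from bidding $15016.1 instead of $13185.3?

$1605.9

$2712.7: same outcome either way → loss $0.
$13322.8: truthful gives $0, deviation gives −$137.5 → loss $137.5.
$2312: same outcome either way → loss $0.
$20065.8: same outcome either way → loss $0.
$14791.2: truthful gives $0, deviation gives −$1605.9 → loss $1605.9.
Maximum loss: $1605.9.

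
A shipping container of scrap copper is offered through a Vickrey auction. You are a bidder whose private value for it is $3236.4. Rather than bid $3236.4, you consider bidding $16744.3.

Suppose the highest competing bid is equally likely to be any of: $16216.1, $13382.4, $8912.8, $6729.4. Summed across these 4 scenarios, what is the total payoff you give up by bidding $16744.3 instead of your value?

The deviation costs you only when the competing bid falls strictly between $3236.4 and $16744.3; elsewhere both bids give the same outcome.
$16216.1: truthful payoff $0, deviation payoff −$12979.7 → loss $12979.7.
$13382.4: truthful payoff $0, deviation payoff −$10146 → loss $10146.
$8912.8: truthful payoff $0, deviation payoff −$5676.4 → loss $5676.4.
$6729.4: truthful payoff $0, deviation payoff −$3493 → loss $3493.
Total loss = $12979.7 + $10146 + $5676.4 + $3493 = $32295.1.

$32295.1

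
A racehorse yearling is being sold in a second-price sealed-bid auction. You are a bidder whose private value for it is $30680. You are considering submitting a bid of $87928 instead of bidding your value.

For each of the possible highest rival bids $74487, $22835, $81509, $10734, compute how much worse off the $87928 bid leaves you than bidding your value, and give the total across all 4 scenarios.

$94636

The deviation costs you only when the competing bid falls strictly between $30680 and $87928; elsewhere both bids give the same outcome.
$74487: truthful payoff $0, deviation payoff −$43807 → loss $43807.
$22835: outcomes coincide → loss $0.
$81509: truthful payoff $0, deviation payoff −$50829 → loss $50829.
$10734: outcomes coincide → loss $0.
Total loss = $43807 + $50829 = $94636.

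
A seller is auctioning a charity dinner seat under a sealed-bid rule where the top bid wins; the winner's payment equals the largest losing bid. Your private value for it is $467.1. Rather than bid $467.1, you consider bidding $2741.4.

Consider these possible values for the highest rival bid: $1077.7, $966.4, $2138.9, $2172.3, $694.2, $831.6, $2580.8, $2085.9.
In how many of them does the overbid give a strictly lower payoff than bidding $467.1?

8

The deviation hurts exactly when the highest competing bid lies strictly between $467.1 and $2741.4 — overbidding then wins at a price above your value.
$1077.7: inside the interval → strictly worse (loss $610.6).
$966.4: inside the interval → strictly worse (loss $499.3).
$2138.9: inside the interval → strictly worse (loss $1671.8).
$2172.3: inside the interval → strictly worse (loss $1705.2).
$694.2: inside the interval → strictly worse (loss $227.1).
$831.6: inside the interval → strictly worse (loss $364.5).
$2580.8: inside the interval → strictly worse (loss $2113.7).
$2085.9: inside the interval → strictly worse (loss $1618.8).
Count: 8.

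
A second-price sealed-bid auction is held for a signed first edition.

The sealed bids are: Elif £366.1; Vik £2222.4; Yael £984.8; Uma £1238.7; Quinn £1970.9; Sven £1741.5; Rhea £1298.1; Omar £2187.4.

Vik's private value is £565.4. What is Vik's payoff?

−£1622

Highest bid: Vik at £2222.4, so Vik wins.
Second-highest bid: Omar at £2187.4 — that is the price the winner pays.
Vik's payoff = value − price = £565.4 − £2187.4 = −£1622.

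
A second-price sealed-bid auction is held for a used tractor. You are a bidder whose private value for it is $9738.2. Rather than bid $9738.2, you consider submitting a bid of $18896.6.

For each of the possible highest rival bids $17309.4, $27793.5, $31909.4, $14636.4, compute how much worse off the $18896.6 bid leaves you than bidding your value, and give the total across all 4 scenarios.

The deviation costs you only when the competing bid falls strictly between $9738.2 and $18896.6; elsewhere both bids give the same outcome.
$17309.4: truthful payoff $0, deviation payoff −$7571.2 → loss $7571.2.
$27793.5: outcomes coincide → loss $0.
$31909.4: outcomes coincide → loss $0.
$14636.4: truthful payoff $0, deviation payoff −$4898.2 → loss $4898.2.
Total loss = $7571.2 + $4898.2 = $12469.4.
Truthful bidding weakly dominates here: raising your bid can only win items priced above your value, and lowering it can only forfeit items priced below.

$12469.4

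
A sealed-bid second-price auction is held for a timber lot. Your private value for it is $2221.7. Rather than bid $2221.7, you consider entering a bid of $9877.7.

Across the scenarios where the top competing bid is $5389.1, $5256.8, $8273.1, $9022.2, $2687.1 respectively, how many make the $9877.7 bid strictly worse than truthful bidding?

5

The deviation hurts exactly when the highest competing bid lies strictly between $2221.7 and $9877.7 — overbidding then wins at a price above your value.
$5389.1: inside the interval → strictly worse (loss $3167.4).
$5256.8: inside the interval → strictly worse (loss $3035.1).
$8273.1: inside the interval → strictly worse (loss $6051.4).
$9022.2: inside the interval → strictly worse (loss $6800.5).
$2687.1: inside the interval → strictly worse (loss $465.4).
Count: 5.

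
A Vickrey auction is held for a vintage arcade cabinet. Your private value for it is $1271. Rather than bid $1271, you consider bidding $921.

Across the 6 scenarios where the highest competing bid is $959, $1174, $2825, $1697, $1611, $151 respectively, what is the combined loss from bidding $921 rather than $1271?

The deviation costs you only when the competing bid falls strictly between $921 and $1271; elsewhere both bids give the same outcome.
$959: truthful payoff $312, deviation payoff $0 → loss $312.
$1174: truthful payoff $97, deviation payoff $0 → loss $97.
$2825: outcomes coincide → loss $0.
$1697: outcomes coincide → loss $0.
$1611: outcomes coincide → loss $0.
$151: outcomes coincide → loss $0.
Total loss = $312 + $97 = $409.
In a second-price auction your bid sets only whether you win, not what you pay, so bidding your true value is weakly dominant.

$409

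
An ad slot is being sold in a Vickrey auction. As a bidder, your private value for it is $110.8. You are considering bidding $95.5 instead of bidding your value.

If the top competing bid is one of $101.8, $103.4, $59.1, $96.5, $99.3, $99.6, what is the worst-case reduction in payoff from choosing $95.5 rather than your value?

$101.8: truthful gives $9, deviation gives $0 → loss $9.
$103.4: truthful gives $7.4, deviation gives $0 → loss $7.4.
$59.1: same outcome either way → loss $0.
$96.5: truthful gives $14.3, deviation gives $0 → loss $14.3.
$99.3: truthful gives $11.5, deviation gives $0 → loss $11.5.
$99.6: truthful gives $11.2, deviation gives $0 → loss $11.2.
Maximum loss: $14.3.

$14.3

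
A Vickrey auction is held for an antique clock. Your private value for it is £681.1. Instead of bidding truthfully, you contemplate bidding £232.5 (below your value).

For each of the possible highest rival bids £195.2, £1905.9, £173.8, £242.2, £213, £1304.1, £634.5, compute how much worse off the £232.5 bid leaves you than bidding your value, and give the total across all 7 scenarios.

£485.5

The deviation costs you only when the competing bid falls strictly between £232.5 and £681.1; elsewhere both bids give the same outcome.
£195.2: outcomes coincide → loss £0.
£1905.9: outcomes coincide → loss £0.
£173.8: outcomes coincide → loss £0.
£242.2: truthful payoff £438.9, deviation payoff £0 → loss £438.9.
£213: outcomes coincide → loss £0.
£1304.1: outcomes coincide → loss £0.
£634.5: truthful payoff £46.6, deviation payoff £0 → loss £46.6.
Total loss = £438.9 + £46.6 = £485.5.
Because the price is fixed by the runner-up's bid, deviating from your value can only change a good outcome into a bad one — never the reverse.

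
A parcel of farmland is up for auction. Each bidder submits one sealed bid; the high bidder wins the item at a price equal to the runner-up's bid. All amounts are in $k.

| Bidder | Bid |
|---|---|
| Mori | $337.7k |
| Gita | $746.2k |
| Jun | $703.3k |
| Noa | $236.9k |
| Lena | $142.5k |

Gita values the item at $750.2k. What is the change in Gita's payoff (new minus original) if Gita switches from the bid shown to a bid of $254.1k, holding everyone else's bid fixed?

−$46.9k

The highest bid among the other bidders is $703.3k; Gita's bid doesn't change that.
Original bid $746.2k: Gita is highest, pays the top rival bid $703.3k; payoff $750.2k − $703.3k = $46.9k.
Alternative bid $254.1k: Gita is not highest (top rival bid is $703.3k); payoff $0k.
Change in payoff = $0k − ($46.9k) = −$46.9k.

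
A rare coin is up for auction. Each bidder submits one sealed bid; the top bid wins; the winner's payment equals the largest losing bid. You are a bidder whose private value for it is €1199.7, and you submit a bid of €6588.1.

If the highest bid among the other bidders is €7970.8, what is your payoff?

€0

Your bid €6588.1 is below the highest competing bid €7970.8, so you lose.
A losing bidder pays nothing and receives nothing: payoff = €0.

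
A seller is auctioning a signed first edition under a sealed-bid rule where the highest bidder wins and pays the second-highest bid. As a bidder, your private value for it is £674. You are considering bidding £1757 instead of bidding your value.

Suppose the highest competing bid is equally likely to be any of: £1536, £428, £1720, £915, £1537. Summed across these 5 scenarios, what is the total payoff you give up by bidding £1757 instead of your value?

£3012

The deviation costs you only when the competing bid falls strictly between £674 and £1757; elsewhere both bids give the same outcome.
£1536: truthful payoff £0, deviation payoff −£862 → loss £862.
£428: outcomes coincide → loss £0.
£1720: truthful payoff £0, deviation payoff −£1046 → loss £1046.
£915: truthful payoff £0, deviation payoff −£241 → loss £241.
£1537: truthful payoff £0, deviation payoff −£863 → loss £863.
Total loss = £862 + £1046 + £241 + £863 = £3012.
In a second-price auction your bid sets only whether you win, not what you pay, so bidding your true value is weakly dominant.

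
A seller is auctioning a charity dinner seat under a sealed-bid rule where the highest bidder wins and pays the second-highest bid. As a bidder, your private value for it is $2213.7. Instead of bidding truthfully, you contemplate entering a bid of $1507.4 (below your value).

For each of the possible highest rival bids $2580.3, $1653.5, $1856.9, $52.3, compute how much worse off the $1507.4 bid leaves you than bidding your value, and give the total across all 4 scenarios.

The deviation costs you only when the competing bid falls strictly between $1507.4 and $2213.7; elsewhere both bids give the same outcome.
$2580.3: outcomes coincide → loss $0.
$1653.5: truthful payoff $560.2, deviation payoff $0 → loss $560.2.
$1856.9: truthful payoff $356.8, deviation payoff $0 → loss $356.8.
$52.3: outcomes coincide → loss $0.
Total loss = $560.2 + $356.8 = $917.

$917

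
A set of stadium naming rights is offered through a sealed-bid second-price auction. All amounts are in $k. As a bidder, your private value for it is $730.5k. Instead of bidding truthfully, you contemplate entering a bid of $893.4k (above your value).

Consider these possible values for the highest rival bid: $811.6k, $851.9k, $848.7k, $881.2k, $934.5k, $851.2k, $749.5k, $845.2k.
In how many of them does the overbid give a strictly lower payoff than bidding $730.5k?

7

The deviation hurts exactly when the highest competing bid lies strictly between $730.5k and $893.4k — overbidding then wins at a price above your value.
$811.6k: inside the interval → strictly worse (loss $81.1k).
$851.9k: inside the interval → strictly worse (loss $121.4k).
$848.7k: inside the interval → strictly worse (loss $118.2k).
$881.2k: inside the interval → strictly worse (loss $150.7k).
$934.5k: above both → same outcome either way.
$851.2k: inside the interval → strictly worse (loss $120.7k).
$749.5k: inside the interval → strictly worse (loss $19k).
$845.2k: inside the interval → strictly worse (loss $114.7k).
Count: 7.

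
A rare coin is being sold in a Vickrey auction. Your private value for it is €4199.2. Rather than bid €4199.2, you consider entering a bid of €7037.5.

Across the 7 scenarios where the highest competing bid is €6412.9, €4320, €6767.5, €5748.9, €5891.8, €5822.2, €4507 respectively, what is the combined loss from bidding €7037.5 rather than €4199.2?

The deviation costs you only when the competing bid falls strictly between €4199.2 and €7037.5; elsewhere both bids give the same outcome.
€6412.9: truthful payoff €0, deviation payoff −€2213.7 → loss €2213.7.
€4320: truthful payoff €0, deviation payoff −€120.8 → loss €120.8.
€6767.5: truthful payoff €0, deviation payoff −€2568.3 → loss €2568.3.
€5748.9: truthful payoff €0, deviation payoff −€1549.7 → loss €1549.7.
€5891.8: truthful payoff €0, deviation payoff −€1692.6 → loss €1692.6.
€5822.2: truthful payoff €0, deviation payoff −€1623 → loss €1623.
€4507: truthful payoff €0, deviation payoff −€307.8 → loss €307.8.
Total loss = €2213.7 + €120.8 + €2568.3 + €1549.7 + €1692.6 + €1623 + €307.8 = €10075.9.

€10075.9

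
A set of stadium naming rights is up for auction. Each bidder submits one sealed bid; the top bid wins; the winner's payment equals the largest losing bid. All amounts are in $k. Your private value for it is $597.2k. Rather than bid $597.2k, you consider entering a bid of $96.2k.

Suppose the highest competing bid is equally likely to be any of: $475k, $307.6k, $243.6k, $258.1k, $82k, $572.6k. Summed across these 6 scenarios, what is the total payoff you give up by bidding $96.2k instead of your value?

$1129.1k

The deviation costs you only when the competing bid falls strictly between $96.2k and $597.2k; elsewhere both bids give the same outcome.
$475k: truthful payoff $122.2k, deviation payoff $0k → loss $122.2k.
$307.6k: truthful payoff $289.6k, deviation payoff $0k → loss $289.6k.
$243.6k: truthful payoff $353.6k, deviation payoff $0k → loss $353.6k.
$258.1k: truthful payoff $339.1k, deviation payoff $0k → loss $339.1k.
$82k: outcomes coincide → loss $0k.
$572.6k: truthful payoff $24.6k, deviation payoff $0k → loss $24.6k.
Total loss = $122.2k + $289.6k + $353.6k + $339.1k + $24.6k = $1129.1k.
Truthful bidding weakly dominates here: raising your bid can only win items priced above your value, and lowering it can only forfeit items priced below.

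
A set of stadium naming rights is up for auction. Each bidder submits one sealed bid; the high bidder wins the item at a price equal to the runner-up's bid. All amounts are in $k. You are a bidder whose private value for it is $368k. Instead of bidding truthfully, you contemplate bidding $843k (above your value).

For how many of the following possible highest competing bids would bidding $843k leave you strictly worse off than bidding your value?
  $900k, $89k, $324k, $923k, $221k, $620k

The deviation hurts exactly when the highest competing bid lies strictly between $368k and $843k — overbidding then wins at a price above your value.
$900k: above both → same outcome either way.
$89k: below both → same outcome either way.
$324k: below both → same outcome either way.
$923k: above both → same outcome either way.
$221k: below both → same outcome either way.
$620k: inside the interval → strictly worse (loss $252k).
Count: 1.

1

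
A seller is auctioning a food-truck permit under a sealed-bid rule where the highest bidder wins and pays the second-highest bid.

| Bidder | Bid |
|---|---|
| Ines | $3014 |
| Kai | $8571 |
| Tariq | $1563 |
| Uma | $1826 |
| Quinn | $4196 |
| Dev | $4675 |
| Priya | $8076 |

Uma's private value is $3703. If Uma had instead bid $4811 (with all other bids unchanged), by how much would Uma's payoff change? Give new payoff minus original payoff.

$0

The highest bid among the other bidders is $8571; Uma's bid doesn't change that.
Original bid $1826: Uma is not highest (top rival bid is $8571); payoff $0.
Alternative bid $4811: Uma is not highest (top rival bid is $8571); payoff $0.
Change in payoff = $0 − ($0) = $0.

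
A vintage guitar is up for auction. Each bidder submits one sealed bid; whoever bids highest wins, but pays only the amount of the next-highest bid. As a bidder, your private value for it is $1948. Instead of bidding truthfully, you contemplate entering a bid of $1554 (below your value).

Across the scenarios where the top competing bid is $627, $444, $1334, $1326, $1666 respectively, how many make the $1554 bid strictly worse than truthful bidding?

The deviation hurts exactly when the highest competing bid lies strictly between $1554 and $1948 — underbidding then forfeits a profitable win.
$627: below both → same outcome either way.
$444: below both → same outcome either way.
$1334: below both → same outcome either way.
$1326: below both → same outcome either way.
$1666: inside the interval → strictly worse (loss $282).
Count: 1.

1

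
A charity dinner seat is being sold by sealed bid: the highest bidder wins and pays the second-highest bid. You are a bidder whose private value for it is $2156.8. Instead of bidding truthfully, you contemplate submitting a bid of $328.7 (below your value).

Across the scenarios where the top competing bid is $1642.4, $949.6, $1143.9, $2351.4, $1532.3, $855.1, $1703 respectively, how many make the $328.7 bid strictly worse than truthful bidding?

The deviation hurts exactly when the highest competing bid lies strictly between $328.7 and $2156.8 — underbidding then forfeits a profitable win.
$1642.4: inside the interval → strictly worse (loss $514.4).
$949.6: inside the interval → strictly worse (loss $1207.2).
$1143.9: inside the interval → strictly worse (loss $1012.9).
$2351.4: above both → same outcome either way.
$1532.3: inside the interval → strictly worse (loss $624.5).
$855.1: inside the interval → strictly worse (loss $1301.7).
$1703: inside the interval → strictly worse (loss $453.8).
Count: 6.

6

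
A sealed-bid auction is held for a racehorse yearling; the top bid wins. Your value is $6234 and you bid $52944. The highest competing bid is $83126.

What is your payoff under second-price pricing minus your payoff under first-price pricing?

$0

Your bid $52944 is below $83126, so you lose under either rule.
Payoff is $0 in both cases; difference = $0.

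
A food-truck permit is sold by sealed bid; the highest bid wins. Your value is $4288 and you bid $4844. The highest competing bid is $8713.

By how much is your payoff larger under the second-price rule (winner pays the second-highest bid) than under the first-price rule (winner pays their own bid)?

Your bid $4844 is below $8713, so you lose under either rule.
Payoff is $0 in both cases; difference = $0.

$0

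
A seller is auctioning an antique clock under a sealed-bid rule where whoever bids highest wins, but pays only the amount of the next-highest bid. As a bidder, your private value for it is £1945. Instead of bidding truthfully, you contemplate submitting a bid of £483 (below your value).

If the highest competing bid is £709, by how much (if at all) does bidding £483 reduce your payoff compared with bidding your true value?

£1236

Bidding your value £1945: you win (since £1945 > £709) and pay £709. Payoff £1236.
Bidding £483: you lose. Payoff £0.
The competing bid £709 lies between your shaded bid and your value, so underbidding forfeits an item you could have won at a profitable price.
Loss from deviating = £1236 − (£0) = £1236.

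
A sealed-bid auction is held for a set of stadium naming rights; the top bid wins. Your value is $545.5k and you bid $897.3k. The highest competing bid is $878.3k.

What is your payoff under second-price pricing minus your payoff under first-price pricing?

You have the highest bid, so you win under either rule.
Second-price: pay $878.3k → payoff −$332.8k.
First-price: pay your own bid $897.3k → payoff −$351.8k.
Difference = −$332.8k − (−$351.8k) = $19k.

$19k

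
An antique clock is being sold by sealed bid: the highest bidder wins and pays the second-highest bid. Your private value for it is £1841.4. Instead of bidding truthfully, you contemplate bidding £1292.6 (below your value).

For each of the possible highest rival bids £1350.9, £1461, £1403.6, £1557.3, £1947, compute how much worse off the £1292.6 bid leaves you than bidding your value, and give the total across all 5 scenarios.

£1592.8

The deviation costs you only when the competing bid falls strictly between £1292.6 and £1841.4; elsewhere both bids give the same outcome.
£1350.9: truthful payoff £490.5, deviation payoff £0 → loss £490.5.
£1461: truthful payoff £380.4, deviation payoff £0 → loss £380.4.
£1403.6: truthful payoff £437.8, deviation payoff £0 → loss £437.8.
£1557.3: truthful payoff £284.1, deviation payoff £0 → loss £284.1.
£1947: outcomes coincide → loss £0.
Total loss = £490.5 + £380.4 + £437.8 + £284.1 = £1592.8.
Because the price is fixed by the runner-up's bid, deviating from your value can only change a good outcome into a bad one — never the reverse.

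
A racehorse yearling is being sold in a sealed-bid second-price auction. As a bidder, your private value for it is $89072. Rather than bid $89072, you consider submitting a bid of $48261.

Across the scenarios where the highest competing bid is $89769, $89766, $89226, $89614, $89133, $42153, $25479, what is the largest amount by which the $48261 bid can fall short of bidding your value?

$0

$89769: same outcome either way → loss $0.
$89766: same outcome either way → loss $0.
$89226: same outcome either way → loss $0.
$89614: same outcome either way → loss $0.
$89133: same outcome either way → loss $0.
$42153: same outcome either way → loss $0.
$25479: same outcome either way → loss $0.
Maximum loss: $0.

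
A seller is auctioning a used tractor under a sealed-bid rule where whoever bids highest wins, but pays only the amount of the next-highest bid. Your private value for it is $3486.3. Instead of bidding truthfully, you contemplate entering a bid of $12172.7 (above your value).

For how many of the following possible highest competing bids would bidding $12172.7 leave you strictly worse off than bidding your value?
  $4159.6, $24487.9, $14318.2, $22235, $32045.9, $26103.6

The deviation hurts exactly when the highest competing bid lies strictly between $3486.3 and $12172.7 — overbidding then wins at a price above your value.
$4159.6: inside the interval → strictly worse (loss $673.3).
$24487.9: above both → same outcome either way.
$14318.2: above both → same outcome either way.
$22235: above both → same outcome either way.
$32045.9: above both → same outcome either way.
$26103.6: above both → same outcome either way.
Count: 1.

1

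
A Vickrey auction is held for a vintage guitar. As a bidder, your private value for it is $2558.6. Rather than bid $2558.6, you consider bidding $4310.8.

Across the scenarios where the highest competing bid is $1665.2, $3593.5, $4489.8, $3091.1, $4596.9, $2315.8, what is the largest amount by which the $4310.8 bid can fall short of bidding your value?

$1665.2: same outcome either way → loss $0.
$3593.5: truthful gives $0, deviation gives −$1034.9 → loss $1034.9.
$4489.8: same outcome either way → loss $0.
$3091.1: truthful gives $0, deviation gives −$532.5 → loss $532.5.
$4596.9: same outcome either way → loss $0.
$2315.8: same outcome either way → loss $0.
Maximum loss: $1034.9.

$1034.9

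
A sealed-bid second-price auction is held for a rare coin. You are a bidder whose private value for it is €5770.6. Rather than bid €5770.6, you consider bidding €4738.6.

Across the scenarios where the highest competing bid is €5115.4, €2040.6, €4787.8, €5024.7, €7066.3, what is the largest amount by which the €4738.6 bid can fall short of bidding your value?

€5115.4: truthful gives €655.2, deviation gives €0 → loss €655.2.
€2040.6: same outcome either way → loss €0.
€4787.8: truthful gives €982.8, deviation gives €0 → loss €982.8.
€5024.7: truthful gives €745.9, deviation gives €0 → loss €745.9.
€7066.3: same outcome either way → loss €0.
Maximum loss: €982.8.

€982.8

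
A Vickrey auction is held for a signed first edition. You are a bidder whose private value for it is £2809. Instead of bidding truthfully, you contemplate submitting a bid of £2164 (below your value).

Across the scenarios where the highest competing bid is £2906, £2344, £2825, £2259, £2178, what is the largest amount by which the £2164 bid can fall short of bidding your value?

£631

£2906: same outcome either way → loss £0.
£2344: truthful gives £465, deviation gives £0 → loss £465.
£2825: same outcome either way → loss £0.
£2259: truthful gives £550, deviation gives £0 → loss £550.
£2178: truthful gives £631, deviation gives £0 → loss £631.
Maximum loss: £631.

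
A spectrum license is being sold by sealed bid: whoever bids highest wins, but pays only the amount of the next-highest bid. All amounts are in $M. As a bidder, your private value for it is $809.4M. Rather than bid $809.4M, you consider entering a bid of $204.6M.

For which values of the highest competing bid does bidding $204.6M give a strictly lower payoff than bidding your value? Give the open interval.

($204.6M, $809.4M)

If the competing bid is below $204.6M, both bids win at the same price — no difference.
If it is above $809.4M, both bids lose — no difference.
If it lies strictly between $204.6M and $809.4M, bidding your value wins at a price below your value (positive payoff) while bidding $204.6M loses (payoff 0).
So the deviation strictly hurts on the open interval ($204.6M, $809.4M).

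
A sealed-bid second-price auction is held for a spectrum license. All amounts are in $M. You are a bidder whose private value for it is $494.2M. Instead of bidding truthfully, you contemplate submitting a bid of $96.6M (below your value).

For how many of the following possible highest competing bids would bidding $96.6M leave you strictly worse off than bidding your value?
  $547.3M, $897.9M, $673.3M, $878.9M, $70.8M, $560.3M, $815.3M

0

The deviation hurts exactly when the highest competing bid lies strictly between $96.6M and $494.2M — underbidding then forfeits a profitable win.
$547.3M: above both → same outcome either way.
$897.9M: above both → same outcome either way.
$673.3M: above both → same outcome either way.
$878.9M: above both → same outcome either way.
$70.8M: below both → same outcome either way.
$560.3M: above both → same outcome either way.
$815.3M: above both → same outcome either way.
Count: 0.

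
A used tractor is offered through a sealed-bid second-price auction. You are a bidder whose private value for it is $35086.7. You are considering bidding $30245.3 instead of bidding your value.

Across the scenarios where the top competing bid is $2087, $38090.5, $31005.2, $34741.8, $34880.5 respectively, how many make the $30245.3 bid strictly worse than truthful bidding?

The deviation hurts exactly when the highest competing bid lies strictly between $30245.3 and $35086.7 — underbidding then forfeits a profitable win.
$2087: below both → same outcome either way.
$38090.5: above both → same outcome either way.
$31005.2: inside the interval → strictly worse (loss $4081.5).
$34741.8: inside the interval → strictly worse (loss $344.9).
$34880.5: inside the interval → strictly worse (loss $206.2).
Count: 3.

3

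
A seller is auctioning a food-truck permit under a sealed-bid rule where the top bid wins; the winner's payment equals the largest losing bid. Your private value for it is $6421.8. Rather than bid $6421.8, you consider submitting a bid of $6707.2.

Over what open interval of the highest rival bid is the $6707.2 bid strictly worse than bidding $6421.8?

($6421.8, $6707.2)

If the competing bid is below $6421.8, both bids win at the same price — no difference.
If it is above $6707.2, both bids lose — no difference.
If it lies strictly between $6421.8 and $6707.2, bidding your value loses (payoff 0) while bidding $6707.2 wins at a price above your value (payoff negative).
So the deviation strictly hurts on the open interval ($6421.8, $6707.2).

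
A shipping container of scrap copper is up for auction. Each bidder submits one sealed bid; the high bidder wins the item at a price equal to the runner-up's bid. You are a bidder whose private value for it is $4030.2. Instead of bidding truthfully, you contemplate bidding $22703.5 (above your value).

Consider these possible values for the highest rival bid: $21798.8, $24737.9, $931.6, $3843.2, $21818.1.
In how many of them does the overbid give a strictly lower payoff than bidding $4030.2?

2

The deviation hurts exactly when the highest competing bid lies strictly between $4030.2 and $22703.5 — overbidding then wins at a price above your value.
$21798.8: inside the interval → strictly worse (loss $17768.6).
$24737.9: above both → same outcome either way.
$931.6: below both → same outcome either way.
$3843.2: below both → same outcome either way.
$21818.1: inside the interval → strictly worse (loss $17787.9).
Count: 2.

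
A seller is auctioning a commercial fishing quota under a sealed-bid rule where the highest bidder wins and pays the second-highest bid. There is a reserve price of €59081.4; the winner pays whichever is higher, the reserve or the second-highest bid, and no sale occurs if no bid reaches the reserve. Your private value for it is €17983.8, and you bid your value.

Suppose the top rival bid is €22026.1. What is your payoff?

Your bid €17983.8 is below the highest competing bid €22026.1, so you lose. Payoff €0.

€0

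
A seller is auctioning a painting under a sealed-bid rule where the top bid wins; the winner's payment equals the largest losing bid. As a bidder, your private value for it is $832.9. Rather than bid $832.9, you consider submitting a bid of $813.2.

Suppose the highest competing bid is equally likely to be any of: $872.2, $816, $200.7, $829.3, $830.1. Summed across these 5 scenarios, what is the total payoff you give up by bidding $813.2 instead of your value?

$23.3

The deviation costs you only when the competing bid falls strictly between $813.2 and $832.9; elsewhere both bids give the same outcome.
$872.2: outcomes coincide → loss $0.
$816: truthful payoff $16.9, deviation payoff $0 → loss $16.9.
$200.7: outcomes coincide → loss $0.
$829.3: truthful payoff $3.6, deviation payoff $0 → loss $3.6.
$830.1: truthful payoff $2.8, deviation payoff $0 → loss $2.8.
Total loss = $16.9 + $3.6 + $2.8 = $23.3.
Because the price is fixed by the runner-up's bid, deviating from your value can only change a good outcome into a bad one — never the reverse.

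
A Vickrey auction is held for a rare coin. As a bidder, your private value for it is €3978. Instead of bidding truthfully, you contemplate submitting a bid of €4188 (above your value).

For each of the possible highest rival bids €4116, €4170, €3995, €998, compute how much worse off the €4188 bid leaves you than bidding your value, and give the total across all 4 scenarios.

The deviation costs you only when the competing bid falls strictly between €3978 and €4188; elsewhere both bids give the same outcome.
€4116: truthful payoff €0, deviation payoff −€138 → loss €138.
€4170: truthful payoff €0, deviation payoff −€192 → loss €192.
€3995: truthful payoff €0, deviation payoff −€17 → loss €17.
€998: outcomes coincide → loss €0.
Total loss = €138 + €192 + €17 = €347.

€347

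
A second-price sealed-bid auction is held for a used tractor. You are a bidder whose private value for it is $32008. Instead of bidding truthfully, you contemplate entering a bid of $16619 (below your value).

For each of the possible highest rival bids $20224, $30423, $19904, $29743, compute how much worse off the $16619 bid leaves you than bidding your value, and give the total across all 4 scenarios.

The deviation costs you only when the competing bid falls strictly between $16619 and $32008; elsewhere both bids give the same outcome.
$20224: truthful payoff $11784, deviation payoff $0 → loss $11784.
$30423: truthful payoff $1585, deviation payoff $0 → loss $1585.
$19904: truthful payoff $12104, deviation payoff $0 → loss $12104.
$29743: truthful payoff $2265, deviation payoff $0 → loss $2265.
Total loss = $11784 + $1585 + $12104 + $2265 = $27738.

$27738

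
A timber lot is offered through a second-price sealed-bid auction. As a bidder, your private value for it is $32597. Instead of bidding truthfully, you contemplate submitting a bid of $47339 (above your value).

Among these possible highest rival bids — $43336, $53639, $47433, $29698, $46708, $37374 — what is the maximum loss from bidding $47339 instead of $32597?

$43336: truthful gives $0, deviation gives −$10739 → loss $10739.
$53639: same outcome either way → loss $0.
$47433: same outcome either way → loss $0.
$29698: same outcome either way → loss $0.
$46708: truthful gives $0, deviation gives −$14111 → loss $14111.
$37374: truthful gives $0, deviation gives −$4777 → loss $4777.
Maximum loss: $14111.

$14111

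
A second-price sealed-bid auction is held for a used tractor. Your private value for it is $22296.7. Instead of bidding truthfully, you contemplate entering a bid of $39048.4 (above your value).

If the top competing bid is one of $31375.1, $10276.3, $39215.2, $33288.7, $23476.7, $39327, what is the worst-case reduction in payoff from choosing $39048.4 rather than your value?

$10992

$31375.1: truthful gives $0, deviation gives −$9078.4 → loss $9078.4.
$10276.3: same outcome either way → loss $0.
$39215.2: same outcome either way → loss $0.
$33288.7: truthful gives $0, deviation gives −$10992 → loss $10992.
$23476.7: truthful gives $0, deviation gives −$1180 → loss $1180.
$39327: same outcome either way → loss $0.
Maximum loss: $10992.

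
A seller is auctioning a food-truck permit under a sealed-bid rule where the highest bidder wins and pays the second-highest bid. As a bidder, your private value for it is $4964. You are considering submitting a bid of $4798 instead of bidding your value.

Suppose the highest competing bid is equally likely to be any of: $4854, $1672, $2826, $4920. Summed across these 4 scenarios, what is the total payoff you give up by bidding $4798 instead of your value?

$154

The deviation costs you only when the competing bid falls strictly between $4798 and $4964; elsewhere both bids give the same outcome.
$4854: truthful payoff $110, deviation payoff $0 → loss $110.
$1672: outcomes coincide → loss $0.
$2826: outcomes coincide → loss $0.
$4920: truthful payoff $44, deviation payoff $0 → loss $44.
Total loss = $110 + $44 = $154.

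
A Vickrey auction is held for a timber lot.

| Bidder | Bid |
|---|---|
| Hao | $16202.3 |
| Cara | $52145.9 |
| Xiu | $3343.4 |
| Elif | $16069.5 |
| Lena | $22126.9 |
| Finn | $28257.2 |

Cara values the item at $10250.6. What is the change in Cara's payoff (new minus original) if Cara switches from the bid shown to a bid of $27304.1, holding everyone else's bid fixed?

The highest bid among the other bidders is $28257.2; Cara's bid doesn't change that.
Original bid $52145.9: Cara is highest, pays the top rival bid $28257.2; payoff $10250.6 − $28257.2 = −$18006.6.
Alternative bid $27304.1: Cara is not highest (top rival bid is $28257.2); payoff $0.
Change in payoff = $0 − (−$18006.6) = $18006.6.

$18006.6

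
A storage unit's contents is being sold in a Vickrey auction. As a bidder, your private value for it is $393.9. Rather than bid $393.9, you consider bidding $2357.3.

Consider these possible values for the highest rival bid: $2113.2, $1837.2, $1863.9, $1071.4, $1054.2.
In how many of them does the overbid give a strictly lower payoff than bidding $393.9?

5

The deviation hurts exactly when the highest competing bid lies strictly between $393.9 and $2357.3 — overbidding then wins at a price above your value.
$2113.2: inside the interval → strictly worse (loss $1719.3).
$1837.2: inside the interval → strictly worse (loss $1443.3).
$1863.9: inside the interval → strictly worse (loss $1470).
$1071.4: inside the interval → strictly worse (loss $677.5).
$1054.2: inside the interval → strictly worse (loss $660.3).
Count: 5.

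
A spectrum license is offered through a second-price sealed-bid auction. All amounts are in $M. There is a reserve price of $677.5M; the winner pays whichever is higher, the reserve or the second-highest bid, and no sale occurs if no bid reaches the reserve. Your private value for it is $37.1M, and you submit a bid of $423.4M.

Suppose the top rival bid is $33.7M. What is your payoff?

$0M

Your bid $423.4M is the highest bid but falls below the reserve $677.5M, so the item goes unsold. Payoff $0M.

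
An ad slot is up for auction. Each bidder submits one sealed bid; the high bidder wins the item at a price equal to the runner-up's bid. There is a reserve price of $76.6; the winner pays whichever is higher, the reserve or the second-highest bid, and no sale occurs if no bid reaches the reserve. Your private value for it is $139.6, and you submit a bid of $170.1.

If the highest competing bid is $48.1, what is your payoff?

$63

Your bid $170.1 is the highest and exceeds the reserve.
Price = max(second-highest bid, reserve) = max($48.1, $76.6) = $76.6.
Payoff = $139.6 − $76.6 = $63.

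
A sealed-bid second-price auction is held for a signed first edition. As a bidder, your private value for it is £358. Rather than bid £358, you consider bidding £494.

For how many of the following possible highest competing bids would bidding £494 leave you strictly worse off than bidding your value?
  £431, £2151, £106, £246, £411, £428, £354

3

The deviation hurts exactly when the highest competing bid lies strictly between £358 and £494 — overbidding then wins at a price above your value.
£431: inside the interval → strictly worse (loss £73).
£2151: above both → same outcome either way.
£106: below both → same outcome either way.
£246: below both → same outcome either way.
£411: inside the interval → strictly worse (loss £53).
£428: inside the interval → strictly worse (loss £70).
£354: below both → same outcome either way.
Count: 3.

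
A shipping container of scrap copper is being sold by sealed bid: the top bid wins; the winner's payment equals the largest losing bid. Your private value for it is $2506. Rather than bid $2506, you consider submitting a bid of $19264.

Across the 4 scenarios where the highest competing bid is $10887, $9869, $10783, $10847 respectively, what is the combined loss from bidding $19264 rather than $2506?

The deviation costs you only when the competing bid falls strictly between $2506 and $19264; elsewhere both bids give the same outcome.
$10887: truthful payoff $0, deviation payoff −$8381 → loss $8381.
$9869: truthful payoff $0, deviation payoff −$7363 → loss $7363.
$10783: truthful payoff $0, deviation payoff −$8277 → loss $8277.
$10847: truthful payoff $0, deviation payoff −$8341 → loss $8341.
Total loss = $8381 + $7363 + $8277 + $8341 = $32362.

$32362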